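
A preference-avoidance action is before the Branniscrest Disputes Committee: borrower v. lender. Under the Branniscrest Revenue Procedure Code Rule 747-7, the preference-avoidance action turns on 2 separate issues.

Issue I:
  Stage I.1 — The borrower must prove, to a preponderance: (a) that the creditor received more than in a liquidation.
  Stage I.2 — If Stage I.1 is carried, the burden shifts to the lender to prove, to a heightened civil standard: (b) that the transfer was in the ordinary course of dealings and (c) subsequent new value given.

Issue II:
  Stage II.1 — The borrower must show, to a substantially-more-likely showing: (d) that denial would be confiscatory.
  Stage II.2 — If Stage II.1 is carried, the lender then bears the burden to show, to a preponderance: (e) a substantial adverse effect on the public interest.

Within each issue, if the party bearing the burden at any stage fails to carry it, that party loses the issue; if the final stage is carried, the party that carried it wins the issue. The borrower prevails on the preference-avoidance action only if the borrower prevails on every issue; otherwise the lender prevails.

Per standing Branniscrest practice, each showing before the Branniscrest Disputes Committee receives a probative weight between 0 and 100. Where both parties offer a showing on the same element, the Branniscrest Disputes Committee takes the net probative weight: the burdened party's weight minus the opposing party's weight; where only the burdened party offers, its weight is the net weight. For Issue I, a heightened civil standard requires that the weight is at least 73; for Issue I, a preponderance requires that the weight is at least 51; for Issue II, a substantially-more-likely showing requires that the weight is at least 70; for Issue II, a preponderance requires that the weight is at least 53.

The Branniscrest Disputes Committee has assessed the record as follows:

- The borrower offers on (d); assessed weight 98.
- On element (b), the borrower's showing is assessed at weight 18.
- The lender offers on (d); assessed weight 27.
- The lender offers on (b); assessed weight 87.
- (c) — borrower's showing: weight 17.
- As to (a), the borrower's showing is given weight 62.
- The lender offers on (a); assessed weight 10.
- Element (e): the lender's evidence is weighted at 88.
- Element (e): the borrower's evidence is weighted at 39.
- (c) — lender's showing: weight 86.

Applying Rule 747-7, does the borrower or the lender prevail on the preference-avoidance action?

borrower

— Issue I —
Stage I.1 (borrower, a preponderance, weight is at least 51): (a) net 62−10=52 ≥ 51 — meets.
  Stage I.1 carried; the burden shifts to the lender.
Stage I.2 (lender, a heightened civil standard, weight is at least 73): (b) net 87−18=69 < 73 — fails; (c) net 86−17=69 < 73 — fails.
  Not every element is met, so the lender fails to carry Stage I.2.
The borrower prevails on this issue.
— Issue II —
At Stage II.1 the borrower must meet a substantially-more-likely showing (weight is at least 70): on (d) the weight is 98 less the opposing 27 gives net 71, which does reach 70, so (d) meets the standard.
  The borrower carries Stage II.1; the lender now bears the burden.
At Stage II.2 the lender must meet a preponderance (weight is at least 53): on (e) the weight is 88 less the opposing 39 gives net 49, which does not reach 53, so (e) does not meet the standard.
  Not every element is met, so the lender fails to carry Stage II.2.
The borrower prevails on this issue.
Per-issue: Issue I → borrower; Issue II → borrower. The borrower must prevail on every issue; overall, the borrower prevails.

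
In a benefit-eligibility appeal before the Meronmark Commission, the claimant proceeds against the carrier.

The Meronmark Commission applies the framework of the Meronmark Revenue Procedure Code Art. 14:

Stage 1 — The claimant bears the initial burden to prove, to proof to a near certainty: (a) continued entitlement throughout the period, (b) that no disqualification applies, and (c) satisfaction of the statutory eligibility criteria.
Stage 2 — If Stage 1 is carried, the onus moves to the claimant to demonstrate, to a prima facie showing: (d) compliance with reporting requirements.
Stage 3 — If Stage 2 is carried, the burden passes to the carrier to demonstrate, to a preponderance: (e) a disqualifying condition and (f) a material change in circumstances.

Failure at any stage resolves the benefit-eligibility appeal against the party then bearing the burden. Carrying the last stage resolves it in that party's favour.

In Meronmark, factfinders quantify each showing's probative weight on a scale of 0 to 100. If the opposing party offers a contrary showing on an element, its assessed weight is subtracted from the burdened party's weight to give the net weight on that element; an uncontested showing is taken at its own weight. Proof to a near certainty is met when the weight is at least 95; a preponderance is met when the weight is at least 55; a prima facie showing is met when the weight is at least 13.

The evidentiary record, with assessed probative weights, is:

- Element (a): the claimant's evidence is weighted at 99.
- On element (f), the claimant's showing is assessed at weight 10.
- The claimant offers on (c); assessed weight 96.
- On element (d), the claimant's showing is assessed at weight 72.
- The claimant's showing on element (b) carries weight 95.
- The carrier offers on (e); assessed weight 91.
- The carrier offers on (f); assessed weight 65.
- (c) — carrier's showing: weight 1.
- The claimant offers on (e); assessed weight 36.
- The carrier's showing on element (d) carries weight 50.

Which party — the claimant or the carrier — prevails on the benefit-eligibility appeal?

carrier

Stage 1 (claimant, proof to a near certainty, weight is at least 95): (a) 99 ≥ 95 — meets; (b) 95 ≥ 95 — meets; (c) net 96−1=95 ≥ 95 — meets.
  All elements met. The claimant retains the burden for Stage 2.
Stage 2 (claimant, a prima facie showing, weight is at least 13): (d) net 72−50=22 ≥ 13 — meets.
  Stage 2 is satisfied; the onus moves to the carrier.
Stage 3 (carrier, a preponderance, weight is at least 55): (e) net 91−36=55 ≥ 55 — meets; (f) net 65−10=55 ≥ 55 — meets.
  All elements met at the final stage.
With every stage satisfied, the carrier prevails.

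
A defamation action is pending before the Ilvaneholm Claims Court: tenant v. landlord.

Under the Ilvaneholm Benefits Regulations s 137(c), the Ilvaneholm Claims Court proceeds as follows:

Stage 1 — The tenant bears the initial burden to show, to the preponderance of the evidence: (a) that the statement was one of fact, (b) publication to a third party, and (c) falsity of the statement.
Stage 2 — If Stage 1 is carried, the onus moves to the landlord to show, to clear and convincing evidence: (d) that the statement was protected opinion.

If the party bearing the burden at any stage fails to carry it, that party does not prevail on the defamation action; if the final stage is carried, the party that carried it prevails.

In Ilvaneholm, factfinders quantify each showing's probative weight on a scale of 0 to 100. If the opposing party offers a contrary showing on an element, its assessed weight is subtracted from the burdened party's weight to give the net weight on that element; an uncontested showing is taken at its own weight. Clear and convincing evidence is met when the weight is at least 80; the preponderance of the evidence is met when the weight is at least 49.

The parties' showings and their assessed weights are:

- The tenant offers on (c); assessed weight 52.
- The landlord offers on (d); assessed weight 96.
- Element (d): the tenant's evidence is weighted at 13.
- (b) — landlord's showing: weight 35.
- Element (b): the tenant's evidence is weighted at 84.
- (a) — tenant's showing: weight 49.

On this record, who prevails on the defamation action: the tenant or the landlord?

landlord

Stage 1 — burden on tenant; standard: the preponderance of the evidence (weight is at least 49).
    (a): 49 ≥ 49 [met]
    (b): 84 − 35 = 49 ≥ 49 [met]
    (c): 52 ≥ 49 [met]
  The tenant carries Stage 1; the landlord now bears the burden.
Stage 2 — burden on landlord; standard: clear and convincing evidence (weight is at least 80).
    (d): 96 − 13 = 83 ≥ 80 [met]
  Stage 2 carried; the final stage is satisfied.
All stages carried — the landlord prevails.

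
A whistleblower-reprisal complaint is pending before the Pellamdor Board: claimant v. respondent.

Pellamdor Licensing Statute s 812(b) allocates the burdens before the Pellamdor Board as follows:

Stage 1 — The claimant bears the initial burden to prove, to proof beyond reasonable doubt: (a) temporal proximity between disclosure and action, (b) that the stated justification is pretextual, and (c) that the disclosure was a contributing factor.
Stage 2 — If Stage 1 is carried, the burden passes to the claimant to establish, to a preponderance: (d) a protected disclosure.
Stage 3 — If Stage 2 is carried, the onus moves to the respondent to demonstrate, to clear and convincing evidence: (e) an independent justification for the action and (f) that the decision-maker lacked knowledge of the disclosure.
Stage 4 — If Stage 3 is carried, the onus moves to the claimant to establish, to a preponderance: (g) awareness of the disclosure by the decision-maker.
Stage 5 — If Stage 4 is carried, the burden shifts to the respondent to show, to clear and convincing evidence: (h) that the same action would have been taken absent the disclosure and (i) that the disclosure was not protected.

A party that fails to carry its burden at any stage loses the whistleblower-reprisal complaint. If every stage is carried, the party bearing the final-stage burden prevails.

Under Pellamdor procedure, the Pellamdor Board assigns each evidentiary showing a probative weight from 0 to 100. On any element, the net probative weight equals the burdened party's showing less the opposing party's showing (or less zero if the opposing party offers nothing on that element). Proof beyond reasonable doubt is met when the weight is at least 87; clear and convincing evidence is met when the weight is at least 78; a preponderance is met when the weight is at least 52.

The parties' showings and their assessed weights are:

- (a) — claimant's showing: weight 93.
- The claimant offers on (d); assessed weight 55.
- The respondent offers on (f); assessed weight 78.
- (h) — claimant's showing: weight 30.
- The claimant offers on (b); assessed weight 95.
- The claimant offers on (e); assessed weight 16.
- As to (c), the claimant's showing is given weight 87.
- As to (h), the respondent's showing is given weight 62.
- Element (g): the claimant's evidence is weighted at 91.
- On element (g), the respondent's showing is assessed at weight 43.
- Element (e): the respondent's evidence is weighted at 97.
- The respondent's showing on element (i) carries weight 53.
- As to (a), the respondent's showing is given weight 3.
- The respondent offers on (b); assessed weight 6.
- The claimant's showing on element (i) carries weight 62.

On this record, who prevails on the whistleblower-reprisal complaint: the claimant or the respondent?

Stage 1 — burden on claimant; standard: proof beyond reasonable doubt (weight is at least 87).
    (a): 93 − 3 = 90 ≥ 87 [met]
    (b): 95 − 6 = 89 ≥ 87 [met]
    (c): 87 ≥ 87 [met]
  All elements met. The claimant retains the burden for Stage 2.
Stage 2 — burden on claimant; standard: a preponderance (weight is at least 52).
    (d): 55 ≥ 52 [met]
  Stage 2 is satisfied; the onus moves to the respondent.
Stage 3 — burden on respondent; standard: clear and convincing evidence (weight is at least 78).
    (e): 97 − 16 = 81 ≥ 78 [met]
    (f): 78 ≥ 78 [met]
  Stage 3 carried; the burden shifts to the claimant.
Stage 4 — burden on claimant; standard: a preponderance (weight is at least 52).
    (g): 91 − 43 = 48 < 52 [not met]
  The claimant does not carry Stage 4.
The analysis ends at Stage 4; the respondent prevails.

respondent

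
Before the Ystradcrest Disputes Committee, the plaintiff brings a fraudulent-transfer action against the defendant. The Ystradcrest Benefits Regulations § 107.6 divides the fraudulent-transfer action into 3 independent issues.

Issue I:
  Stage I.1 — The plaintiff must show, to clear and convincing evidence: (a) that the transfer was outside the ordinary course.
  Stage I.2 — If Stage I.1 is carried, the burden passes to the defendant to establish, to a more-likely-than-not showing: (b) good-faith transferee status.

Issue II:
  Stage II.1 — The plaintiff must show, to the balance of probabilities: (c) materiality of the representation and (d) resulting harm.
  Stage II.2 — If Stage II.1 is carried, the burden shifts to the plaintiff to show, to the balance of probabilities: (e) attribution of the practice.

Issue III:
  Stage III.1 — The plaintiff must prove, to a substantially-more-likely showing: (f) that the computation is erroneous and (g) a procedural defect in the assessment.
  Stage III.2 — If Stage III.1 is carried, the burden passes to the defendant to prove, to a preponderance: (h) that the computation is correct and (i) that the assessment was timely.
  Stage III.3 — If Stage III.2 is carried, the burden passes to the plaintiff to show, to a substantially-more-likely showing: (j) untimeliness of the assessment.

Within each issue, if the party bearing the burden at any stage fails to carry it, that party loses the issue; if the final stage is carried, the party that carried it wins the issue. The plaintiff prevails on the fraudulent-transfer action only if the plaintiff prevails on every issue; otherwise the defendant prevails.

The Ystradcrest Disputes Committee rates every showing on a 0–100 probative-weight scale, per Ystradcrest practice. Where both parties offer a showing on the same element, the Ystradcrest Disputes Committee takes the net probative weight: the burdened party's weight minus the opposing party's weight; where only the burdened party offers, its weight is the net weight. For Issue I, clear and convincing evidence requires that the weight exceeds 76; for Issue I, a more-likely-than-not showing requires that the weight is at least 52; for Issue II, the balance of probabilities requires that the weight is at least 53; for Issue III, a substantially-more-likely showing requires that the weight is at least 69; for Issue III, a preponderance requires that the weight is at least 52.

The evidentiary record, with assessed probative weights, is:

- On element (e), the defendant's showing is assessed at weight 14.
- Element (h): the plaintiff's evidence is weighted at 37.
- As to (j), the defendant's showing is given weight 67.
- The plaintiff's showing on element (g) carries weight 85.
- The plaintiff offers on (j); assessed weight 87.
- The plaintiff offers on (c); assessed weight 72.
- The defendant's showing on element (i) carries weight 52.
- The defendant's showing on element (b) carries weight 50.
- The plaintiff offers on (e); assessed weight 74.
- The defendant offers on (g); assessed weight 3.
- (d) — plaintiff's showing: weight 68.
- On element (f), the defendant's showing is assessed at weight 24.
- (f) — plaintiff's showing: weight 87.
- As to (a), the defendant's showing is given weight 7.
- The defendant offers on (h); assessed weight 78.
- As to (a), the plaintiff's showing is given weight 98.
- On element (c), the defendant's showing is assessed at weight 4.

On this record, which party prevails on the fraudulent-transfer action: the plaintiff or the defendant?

— Issue I —
At Stage I.1 the plaintiff must meet clear and convincing evidence (weight exceeds 76): on (a) the weight is 98 less the opposing 7 gives net 91, > 76, so (a) meets the standard.
  All elements met. The burden passes to the defendant.
At Stage I.2 the defendant must meet a more-likely-than-not showing (weight is at least 52): on (b) the weight is 50, < 52, so (b) does not meet the standard.
  Not every element is met, so the defendant fails to carry Stage I.2.
The analysis ends at Stage I.2; the plaintiff prevails on this issue.
— Issue II —
Stage II.1 — burden on plaintiff; standard: the balance of probabilities (weight is at least 53).
    (c): 72 − 4 = 68 ≥ 53 [met]
    (d): 68 ≥ 53 [met]
  Stage II.1 carried; the burden remains with the plaintiff.
Stage II.2 — burden on plaintiff; standard: the balance of probabilities (weight is at least 53).
    (e): 74 − 14 = 60 ≥ 53 [met]
  Stage II.2 carried; the final stage is satisfied.
All stages carried — the plaintiff prevails on this issue.
— Issue III —
At Stage III.1 the plaintiff must meet a substantially-more-likely showing (weight is at least 69): on (f) the weight is 87 less the opposing 24 gives net 63, < 69, so (f) does not meet the standard; on (g) the weight is 85 less the opposing 3 gives net 82, ≥ 69, so (g) meets the standard.
  Stage III.1 not carried; the plaintiff fails its burden.
The defendant prevails on this issue.
Per-issue: Issue I → plaintiff; Issue II → plaintiff; Issue III → defendant. The plaintiff must prevail on every issue; overall, the defendant prevails.

defendant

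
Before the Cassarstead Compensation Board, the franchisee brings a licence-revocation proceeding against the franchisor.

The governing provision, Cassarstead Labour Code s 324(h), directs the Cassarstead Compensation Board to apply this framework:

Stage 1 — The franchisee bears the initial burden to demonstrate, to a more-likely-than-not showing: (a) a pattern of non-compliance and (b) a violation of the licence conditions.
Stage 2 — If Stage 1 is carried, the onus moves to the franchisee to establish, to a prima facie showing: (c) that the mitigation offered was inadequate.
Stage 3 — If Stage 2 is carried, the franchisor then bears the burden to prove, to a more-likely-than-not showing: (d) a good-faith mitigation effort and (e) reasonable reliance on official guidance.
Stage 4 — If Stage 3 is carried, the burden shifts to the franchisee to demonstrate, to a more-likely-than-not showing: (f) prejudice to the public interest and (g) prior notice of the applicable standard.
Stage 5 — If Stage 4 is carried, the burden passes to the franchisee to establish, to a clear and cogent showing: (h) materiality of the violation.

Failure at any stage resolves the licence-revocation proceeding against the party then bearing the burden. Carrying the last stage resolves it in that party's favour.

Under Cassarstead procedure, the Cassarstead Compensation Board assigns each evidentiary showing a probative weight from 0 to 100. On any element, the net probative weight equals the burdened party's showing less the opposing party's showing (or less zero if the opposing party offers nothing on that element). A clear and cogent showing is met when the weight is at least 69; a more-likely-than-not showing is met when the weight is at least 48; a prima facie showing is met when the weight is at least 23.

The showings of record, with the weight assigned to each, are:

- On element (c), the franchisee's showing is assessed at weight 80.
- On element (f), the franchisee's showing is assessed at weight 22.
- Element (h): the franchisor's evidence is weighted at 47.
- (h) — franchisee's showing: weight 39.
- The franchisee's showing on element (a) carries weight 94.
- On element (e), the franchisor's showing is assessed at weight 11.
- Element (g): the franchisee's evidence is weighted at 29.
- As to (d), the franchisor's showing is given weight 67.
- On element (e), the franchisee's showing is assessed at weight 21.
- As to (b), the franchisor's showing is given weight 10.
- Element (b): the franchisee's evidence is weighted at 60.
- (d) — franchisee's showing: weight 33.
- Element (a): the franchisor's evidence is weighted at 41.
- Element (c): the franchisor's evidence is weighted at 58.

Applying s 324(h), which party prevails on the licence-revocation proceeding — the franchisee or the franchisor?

Stage 1 (franchisee, a more-likely-than-not showing, weight is at least 48): (a) net 94−41=53 ≥ 48 — meets; (b) net 60−10=50 ≥ 48 — meets.
  Stage 1 carried; the burden remains with the franchisee.
Stage 2 (franchisee, a prima facie showing, weight is at least 23): (c) net 80−58=22 < 23 — fails.
  Stage 2 not carried; the franchisee fails its burden.
The franchisor prevails.

franchisor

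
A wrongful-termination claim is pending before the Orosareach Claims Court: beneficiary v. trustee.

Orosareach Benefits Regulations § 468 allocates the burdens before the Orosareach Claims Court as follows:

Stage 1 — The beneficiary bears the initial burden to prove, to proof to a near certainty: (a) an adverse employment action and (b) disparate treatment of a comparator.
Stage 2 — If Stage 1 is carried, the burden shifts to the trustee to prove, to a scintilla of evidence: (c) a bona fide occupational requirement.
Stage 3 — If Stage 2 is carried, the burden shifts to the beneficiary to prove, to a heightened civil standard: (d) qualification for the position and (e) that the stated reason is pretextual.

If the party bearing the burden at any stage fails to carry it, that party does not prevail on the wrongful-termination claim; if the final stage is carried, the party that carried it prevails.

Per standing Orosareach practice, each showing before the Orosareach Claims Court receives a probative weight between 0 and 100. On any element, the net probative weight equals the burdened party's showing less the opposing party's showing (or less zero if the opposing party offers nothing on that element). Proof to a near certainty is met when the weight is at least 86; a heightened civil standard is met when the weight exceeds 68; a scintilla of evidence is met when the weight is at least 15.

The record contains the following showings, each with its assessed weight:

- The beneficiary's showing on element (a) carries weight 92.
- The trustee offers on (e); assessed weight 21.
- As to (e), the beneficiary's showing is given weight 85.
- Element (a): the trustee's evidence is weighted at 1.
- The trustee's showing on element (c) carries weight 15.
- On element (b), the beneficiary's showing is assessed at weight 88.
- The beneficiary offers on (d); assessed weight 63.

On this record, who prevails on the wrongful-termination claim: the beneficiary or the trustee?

Stage 1 — burden on beneficiary; standard: proof to a near certainty (weight is at least 86).
    (a): 92 − 1 = 91 ≥ 86 [met]
    (b): 88 ≥ 86 [met]
  Stage 1 carried; the burden shifts to the trustee.
Stage 2 — burden on trustee; standard: a scintilla of evidence (weight is at least 15).
    (c): 15 ≥ 15 [met]
  All elements met. The burden passes to the beneficiary.
Stage 3 — burden on beneficiary; standard: a heightened civil standard (weight exceeds 68).
    (d): 63 ≤ 68 [not met]
    (e): 85 − 21 = 64 ≤ 68 [not met]
  Stage 3 not carried; the beneficiary fails its burden.
So the trustee prevails.

trustee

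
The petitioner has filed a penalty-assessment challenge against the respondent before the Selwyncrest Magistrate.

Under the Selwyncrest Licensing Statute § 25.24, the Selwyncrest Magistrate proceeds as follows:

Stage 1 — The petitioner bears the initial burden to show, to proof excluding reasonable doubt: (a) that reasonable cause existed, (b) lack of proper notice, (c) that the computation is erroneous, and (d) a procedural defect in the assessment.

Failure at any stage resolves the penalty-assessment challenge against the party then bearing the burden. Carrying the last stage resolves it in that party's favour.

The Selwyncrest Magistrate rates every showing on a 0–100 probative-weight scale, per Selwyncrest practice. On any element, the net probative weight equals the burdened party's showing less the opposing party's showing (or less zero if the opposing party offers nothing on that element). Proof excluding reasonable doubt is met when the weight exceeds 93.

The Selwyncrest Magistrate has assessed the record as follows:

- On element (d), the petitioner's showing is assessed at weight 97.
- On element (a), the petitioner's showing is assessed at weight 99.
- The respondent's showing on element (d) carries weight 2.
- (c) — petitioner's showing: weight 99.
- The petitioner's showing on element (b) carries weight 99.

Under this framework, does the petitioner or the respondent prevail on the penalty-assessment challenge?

At Stage 1 the petitioner must meet proof excluding reasonable doubt (weight exceeds 93): on (a) the weight is 99, > 93, so (a) meets the standard; on (b) the weight is 99, which does exceed 93, so (b) meets the standard; on (c) the weight is 99, which does exceed 93, so (c) meets the standard; on (d) the weight is 97 less the opposing 2 gives net 95, which does exceed 93, so (d) meets the standard.
  Stage 1 carried; the final stage is satisfied.
All stages carried — the petitioner prevails.

petitioner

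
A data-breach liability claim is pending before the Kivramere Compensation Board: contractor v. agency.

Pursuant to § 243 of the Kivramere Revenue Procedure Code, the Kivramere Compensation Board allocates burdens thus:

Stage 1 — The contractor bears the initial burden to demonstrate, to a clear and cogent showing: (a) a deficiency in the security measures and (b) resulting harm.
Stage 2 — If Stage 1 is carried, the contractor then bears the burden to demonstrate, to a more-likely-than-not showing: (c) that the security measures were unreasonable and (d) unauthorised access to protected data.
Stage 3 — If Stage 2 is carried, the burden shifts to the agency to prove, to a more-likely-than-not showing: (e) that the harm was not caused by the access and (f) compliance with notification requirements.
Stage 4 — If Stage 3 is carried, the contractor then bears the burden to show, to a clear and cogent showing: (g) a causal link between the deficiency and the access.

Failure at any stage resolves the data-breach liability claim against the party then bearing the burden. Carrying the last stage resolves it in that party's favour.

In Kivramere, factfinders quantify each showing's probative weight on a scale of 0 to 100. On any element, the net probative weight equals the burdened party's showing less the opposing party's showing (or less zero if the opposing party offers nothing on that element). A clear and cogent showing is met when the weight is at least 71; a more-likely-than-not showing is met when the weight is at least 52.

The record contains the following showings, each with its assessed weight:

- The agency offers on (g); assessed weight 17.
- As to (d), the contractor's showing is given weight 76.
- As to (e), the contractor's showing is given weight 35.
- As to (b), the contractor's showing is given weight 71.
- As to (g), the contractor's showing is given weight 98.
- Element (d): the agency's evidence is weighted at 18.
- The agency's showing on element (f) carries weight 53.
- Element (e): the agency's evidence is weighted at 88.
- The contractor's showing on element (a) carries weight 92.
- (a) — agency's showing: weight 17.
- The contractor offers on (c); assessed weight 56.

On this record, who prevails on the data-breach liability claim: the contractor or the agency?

At Stage 1 the contractor must meet a clear and cogent showing (weight is at least 71): on (a) the weight is 92 less the opposing 17 gives net 75, which does reach 71, so (a) meets the standard; on (b) the weight is 71, which does reach 71, so (b) meets the standard.
  Stage 1 is satisfied; the contractor continues to bear the burden.
At Stage 2 the contractor must meet a more-likely-than-not showing (weight is at least 52): on (c) the weight is 56, ≥ 52, so (c) meets the standard; on (d) the weight is 76 less the opposing 18 gives net 58, ≥ 52, so (d) meets the standard.
  All elements met. The burden passes to the agency.
At Stage 3 the agency must meet a more-likely-than-not showing (weight is at least 52): on (e) the weight is 88 less the opposing 35 gives net 53, which does reach 52, so (e) meets the standard; on (f) the weight is 53, which does reach 52, so (f) meets the standard.
  The agency carries Stage 3; the contractor now bears the burden.
At Stage 4 the contractor must meet a clear and cogent showing (weight is at least 71): on (g) the weight is 98 less the opposing 17 gives net 81, ≥ 71, so (g) meets the standard.
  The contractor carries the last stage.
Every stage carried; the contractor prevails.

contractor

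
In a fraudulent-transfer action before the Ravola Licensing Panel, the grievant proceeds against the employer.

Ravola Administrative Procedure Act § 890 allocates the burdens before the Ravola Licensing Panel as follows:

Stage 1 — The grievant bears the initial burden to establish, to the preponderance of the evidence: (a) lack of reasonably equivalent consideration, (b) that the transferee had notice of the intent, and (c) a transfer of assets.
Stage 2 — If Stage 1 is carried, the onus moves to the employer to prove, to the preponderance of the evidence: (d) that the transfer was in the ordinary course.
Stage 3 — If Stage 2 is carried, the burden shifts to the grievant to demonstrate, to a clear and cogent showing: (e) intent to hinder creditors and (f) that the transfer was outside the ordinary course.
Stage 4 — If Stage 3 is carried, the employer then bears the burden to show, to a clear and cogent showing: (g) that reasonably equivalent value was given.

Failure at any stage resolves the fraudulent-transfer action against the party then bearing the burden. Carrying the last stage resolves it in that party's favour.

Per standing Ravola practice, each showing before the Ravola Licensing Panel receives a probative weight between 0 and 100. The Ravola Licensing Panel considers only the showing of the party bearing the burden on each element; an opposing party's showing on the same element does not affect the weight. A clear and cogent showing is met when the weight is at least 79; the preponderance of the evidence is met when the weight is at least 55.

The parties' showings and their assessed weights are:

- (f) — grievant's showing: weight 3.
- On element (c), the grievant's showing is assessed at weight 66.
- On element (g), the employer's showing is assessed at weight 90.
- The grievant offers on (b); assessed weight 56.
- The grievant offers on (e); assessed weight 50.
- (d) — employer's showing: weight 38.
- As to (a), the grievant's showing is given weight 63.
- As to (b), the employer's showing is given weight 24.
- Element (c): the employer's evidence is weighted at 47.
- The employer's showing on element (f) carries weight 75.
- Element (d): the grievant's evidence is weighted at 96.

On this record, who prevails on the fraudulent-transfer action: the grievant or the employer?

grievant

Stage 1 (grievant, the preponderance of the evidence, weight is at least 55): (a) 63 ≥ 55 — meets; (b) 56 (employer's 24 disregarded) ≥ 55 — meets; (c) 66 (employer's 47 disregarded) ≥ 55 — meets.
  Stage 1 carried; the burden shifts to the employer.
Stage 2 (employer, the preponderance of the evidence, weight is at least 55): (d) 38 (grievant's 96 disregarded) < 55 — fails.
  Stage 2 not carried; the employer fails its burden.
The grievant prevails.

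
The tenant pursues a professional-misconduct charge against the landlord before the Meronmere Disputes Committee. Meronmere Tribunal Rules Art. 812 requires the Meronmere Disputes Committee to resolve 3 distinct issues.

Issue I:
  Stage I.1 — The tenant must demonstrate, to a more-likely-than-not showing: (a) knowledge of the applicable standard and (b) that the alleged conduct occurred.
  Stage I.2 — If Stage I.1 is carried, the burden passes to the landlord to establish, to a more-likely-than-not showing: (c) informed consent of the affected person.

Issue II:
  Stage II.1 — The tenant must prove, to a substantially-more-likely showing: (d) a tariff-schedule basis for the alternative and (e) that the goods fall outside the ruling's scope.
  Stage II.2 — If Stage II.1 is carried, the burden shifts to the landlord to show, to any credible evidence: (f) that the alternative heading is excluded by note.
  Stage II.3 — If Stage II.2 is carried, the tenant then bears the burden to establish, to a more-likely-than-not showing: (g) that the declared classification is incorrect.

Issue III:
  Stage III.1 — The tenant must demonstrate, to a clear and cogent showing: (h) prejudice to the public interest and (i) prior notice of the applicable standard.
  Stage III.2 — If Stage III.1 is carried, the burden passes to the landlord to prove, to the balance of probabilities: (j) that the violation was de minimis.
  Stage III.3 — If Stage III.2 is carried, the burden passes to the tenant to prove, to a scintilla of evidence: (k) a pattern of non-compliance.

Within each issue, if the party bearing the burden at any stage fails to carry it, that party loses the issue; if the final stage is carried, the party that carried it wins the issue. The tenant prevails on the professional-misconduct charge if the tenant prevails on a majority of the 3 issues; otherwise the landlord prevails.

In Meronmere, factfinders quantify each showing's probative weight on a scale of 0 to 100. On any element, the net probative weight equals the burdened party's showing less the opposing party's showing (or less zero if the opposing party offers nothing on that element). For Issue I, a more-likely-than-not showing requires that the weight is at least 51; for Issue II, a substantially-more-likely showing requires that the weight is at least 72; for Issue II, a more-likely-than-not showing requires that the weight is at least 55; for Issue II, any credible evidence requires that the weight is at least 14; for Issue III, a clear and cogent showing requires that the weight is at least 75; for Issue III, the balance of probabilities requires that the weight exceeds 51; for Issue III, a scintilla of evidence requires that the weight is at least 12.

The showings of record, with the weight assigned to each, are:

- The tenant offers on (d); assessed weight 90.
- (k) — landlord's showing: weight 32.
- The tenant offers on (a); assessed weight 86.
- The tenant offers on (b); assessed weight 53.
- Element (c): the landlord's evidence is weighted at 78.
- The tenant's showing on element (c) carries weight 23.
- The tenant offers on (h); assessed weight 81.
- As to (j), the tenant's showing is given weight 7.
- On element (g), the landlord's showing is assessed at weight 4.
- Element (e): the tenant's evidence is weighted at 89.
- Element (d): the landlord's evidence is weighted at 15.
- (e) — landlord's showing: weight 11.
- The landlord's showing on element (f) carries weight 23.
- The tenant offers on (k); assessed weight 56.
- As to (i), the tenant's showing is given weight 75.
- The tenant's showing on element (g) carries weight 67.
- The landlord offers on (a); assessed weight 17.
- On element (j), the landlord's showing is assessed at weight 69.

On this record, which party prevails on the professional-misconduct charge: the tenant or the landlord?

tenant

— Issue I —
At Stage I.1 the tenant must meet a more-likely-than-not showing (weight is at least 51): on (a) the weight is 86 less the opposing 17 gives net 69, which does reach 51, so (a) meets the standard; on (b) the weight is 53, ≥ 51, so (b) meets the standard.
  The tenant carries Stage I.1; the landlord now bears the burden.
At Stage I.2 the landlord must meet a more-likely-than-not showing (weight is at least 51): on (c) the weight is 78 less the opposing 23 gives net 55, which does reach 51, so (c) meets the standard.
  Stage I.2 carried; the final stage is satisfied.
With every stage satisfied, the landlord prevails on this issue.
— Issue II —
Stage II.1 (tenant, a substantially-more-likely showing, weight is at least 72): (d) net 90−15=75 ≥ 72 — meets; (e) net 89−11=78 ≥ 72 — meets.
  Stage II.1 is satisfied; the onus moves to the landlord.
Stage II.2 (landlord, any credible evidence, weight is at least 14): (f) 23 ≥ 14 — meets.
  The landlord carries Stage II.2; the tenant now bears the burden.
Stage II.3 (tenant, a more-likely-than-not showing, weight is at least 55): (g) net 67−4=63 ≥ 55 — meets.
  The tenant carries the last stage.
All stages carried — the tenant prevails on this issue.
— Issue III —
Stage III.1 (tenant, a clear and cogent showing, weight is at least 75): (h) 81 ≥ 75 — meets; (i) 75 ≥ 75 — meets.
  Stage III.1 is satisfied; the onus moves to the landlord.
Stage III.2 (landlord, the balance of probabilities, weight exceeds 51): (j) net 69−7=62 > 51 — meets.
  The landlord carries Stage III.2; the tenant now bears the burden.
Stage III.3 (tenant, a scintilla of evidence, weight is at least 12): (k) net 56−32=24 ≥ 12 — meets.
  Stage III.3 carried; the final stage is satisfied.
Every stage carried; the tenant prevails on this issue.
Per-issue: Issue I → landlord; Issue II → tenant; Issue III → tenant. The tenant must prevail on a majority of issues; overall, the tenant prevails.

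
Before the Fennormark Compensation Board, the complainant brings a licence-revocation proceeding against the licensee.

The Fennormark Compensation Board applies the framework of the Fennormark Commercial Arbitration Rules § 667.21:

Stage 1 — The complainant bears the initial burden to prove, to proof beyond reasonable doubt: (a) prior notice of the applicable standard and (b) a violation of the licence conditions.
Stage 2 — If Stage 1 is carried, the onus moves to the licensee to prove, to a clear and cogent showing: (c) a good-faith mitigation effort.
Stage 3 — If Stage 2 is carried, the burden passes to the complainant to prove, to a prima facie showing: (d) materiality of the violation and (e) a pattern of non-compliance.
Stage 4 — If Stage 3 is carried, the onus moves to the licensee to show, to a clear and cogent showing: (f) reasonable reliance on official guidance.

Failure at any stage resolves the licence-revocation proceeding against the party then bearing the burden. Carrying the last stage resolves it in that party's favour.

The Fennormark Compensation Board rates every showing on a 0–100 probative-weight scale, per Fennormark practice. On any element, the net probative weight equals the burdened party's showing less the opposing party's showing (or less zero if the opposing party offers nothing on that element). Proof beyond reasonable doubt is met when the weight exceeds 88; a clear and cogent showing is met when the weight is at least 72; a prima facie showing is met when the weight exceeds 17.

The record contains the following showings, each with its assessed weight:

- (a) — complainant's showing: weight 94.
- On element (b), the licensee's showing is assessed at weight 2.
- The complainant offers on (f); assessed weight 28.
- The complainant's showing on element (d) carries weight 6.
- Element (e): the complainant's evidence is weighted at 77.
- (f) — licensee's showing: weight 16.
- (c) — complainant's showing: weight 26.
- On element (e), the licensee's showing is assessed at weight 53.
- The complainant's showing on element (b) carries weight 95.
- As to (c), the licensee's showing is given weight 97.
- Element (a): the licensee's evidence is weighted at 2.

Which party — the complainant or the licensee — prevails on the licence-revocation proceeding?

Stage 1 (complainant, proof beyond reasonable doubt, weight exceeds 88): (a) net 94−2=92 > 88 — meets; (b) net 95−2=93 > 88 — meets.
  All elements met. The burden passes to the licensee.
Stage 2 (licensee, a clear and cogent showing, weight is at least 72): (c) net 97−26=71 < 72 — fails.
  The licensee does not carry Stage 2.
The analysis ends at Stage 2; the complainant prevails.

complainant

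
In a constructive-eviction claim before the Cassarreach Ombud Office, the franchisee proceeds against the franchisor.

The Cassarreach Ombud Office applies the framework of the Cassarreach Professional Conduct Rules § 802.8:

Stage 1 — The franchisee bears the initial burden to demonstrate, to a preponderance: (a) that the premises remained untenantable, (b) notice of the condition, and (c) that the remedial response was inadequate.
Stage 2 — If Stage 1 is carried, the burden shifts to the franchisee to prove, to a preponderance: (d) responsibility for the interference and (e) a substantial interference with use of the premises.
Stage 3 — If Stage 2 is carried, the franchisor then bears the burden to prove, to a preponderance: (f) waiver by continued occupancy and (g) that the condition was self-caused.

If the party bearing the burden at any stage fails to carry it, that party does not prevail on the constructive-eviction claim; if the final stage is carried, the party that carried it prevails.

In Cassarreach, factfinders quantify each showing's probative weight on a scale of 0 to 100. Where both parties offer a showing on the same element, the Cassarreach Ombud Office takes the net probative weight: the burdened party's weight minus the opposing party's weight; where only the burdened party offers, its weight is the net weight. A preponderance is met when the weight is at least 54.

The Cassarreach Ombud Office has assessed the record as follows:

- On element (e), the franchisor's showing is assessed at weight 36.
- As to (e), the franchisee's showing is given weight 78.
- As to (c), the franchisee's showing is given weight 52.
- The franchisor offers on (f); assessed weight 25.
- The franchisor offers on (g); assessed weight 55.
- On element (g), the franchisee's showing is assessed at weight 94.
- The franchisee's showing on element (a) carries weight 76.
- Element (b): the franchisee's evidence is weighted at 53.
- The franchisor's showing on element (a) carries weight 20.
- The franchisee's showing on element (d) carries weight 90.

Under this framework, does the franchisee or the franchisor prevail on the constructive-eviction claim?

franchisor

At Stage 1 the franchisee must meet a preponderance (weight is at least 54): on (a) the weight is 76 less the opposing 20 gives net 56, ≥ 54, so (a) meets the standard; on (b) the weight is 53, which does not reach 54, so (b) does not meet the standard; on (c) the weight is 52, which does not reach 54, so (c) does not meet the standard.
  Stage 1 not carried; the franchisee fails its burden.
The analysis ends at Stage 1; the franchisor prevails.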